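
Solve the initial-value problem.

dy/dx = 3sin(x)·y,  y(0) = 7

General solution: y = Ce^(-3cos(x))
Applying IC y(0) = 7:
Particular solution: y = 7e^(3(1-cos(x)))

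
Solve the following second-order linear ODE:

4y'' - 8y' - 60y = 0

Characteristic equation: 4r² - 8r - 60 = 0
Divide by 4: r² - 2r - 15 = 0
Roots: r = 5, -3 (distinct real)
General solution: y = C₁e^(5x) + C₂e^(-3x)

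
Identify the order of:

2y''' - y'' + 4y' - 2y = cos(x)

The order is 3 (highest derivative is of order 3).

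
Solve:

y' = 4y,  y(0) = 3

General solution: y = Ce^(4x)
Applying IC y(0) = 3:
Particular solution: y = 3e^(4x)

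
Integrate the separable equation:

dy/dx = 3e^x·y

Separating variables and integrating:
ln|y| = 3e^x + C

General solution: y = Ce^(3e^x)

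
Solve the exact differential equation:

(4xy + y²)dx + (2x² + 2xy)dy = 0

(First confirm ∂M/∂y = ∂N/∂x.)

Verify exactness: ∂M/∂y = ∂N/∂x ✓
Find F(x,y) such that ∂F/∂x = M, ∂F/∂y = N
Solution: 2x²y + xy² = C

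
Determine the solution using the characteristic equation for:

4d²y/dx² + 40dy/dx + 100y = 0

Characteristic equation: 4r² + 40r + 100 = 0
Divide by 4: r² + 10r + 25 = 0
Factored: (r + 5)² = 0
Repeated root: r = -5
General solution: y = (C₁ + C₂x)e^(-5x)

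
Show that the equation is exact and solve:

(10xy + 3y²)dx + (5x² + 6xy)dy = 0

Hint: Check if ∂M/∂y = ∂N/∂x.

Verify exactness: ∂M/∂y = ∂N/∂x ✓
Find F(x,y) such that ∂F/∂x = M, ∂F/∂y = N
Solution: 5x²y + 3xy² = C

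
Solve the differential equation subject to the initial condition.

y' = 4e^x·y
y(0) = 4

General solution: y = Ce^(4e^x)
Applying IC y(0) = 4:
Particular solution: y = 4e^(4(e^x - 1))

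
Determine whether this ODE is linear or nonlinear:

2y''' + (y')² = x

Nonlinear ((y')² term)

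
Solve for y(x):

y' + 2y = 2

Using integrating factor method:

General solution: y = 1 + Ce^(-2x)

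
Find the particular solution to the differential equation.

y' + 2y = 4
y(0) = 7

General solution: y = 2 + Ce^(-2x)
Applying y(0) = 7: C = 7 - 2 = 5
Particular solution: y = 2 + 5e^(-2x)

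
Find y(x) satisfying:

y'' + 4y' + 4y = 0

Characteristic equation: r² + 4r + 4 = 0
Factored: (r + 2)² = 0
Repeated root: r = -2
General solution: y = (C₁ + C₂x)e^(-2x)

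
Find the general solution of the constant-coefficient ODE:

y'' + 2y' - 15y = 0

Characteristic equation: r² + 2r - 15 = 0
Roots: r = 3, -5 (distinct real)
General solution: y = C₁e^(3x) + C₂e^(-5x)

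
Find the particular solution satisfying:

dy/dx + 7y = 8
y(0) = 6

General solution: y = 8/7 + Ce^(-7x)
Applying y(0) = 6: C = 6 - 8/7 = 34/7
Particular solution: y = 8/7 + (34/7)e^(-7x)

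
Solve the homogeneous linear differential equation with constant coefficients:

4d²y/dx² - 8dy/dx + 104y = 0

Characteristic equation: 4r² - 8r + 104 = 0
Divide by 4: r² - 2r + 26 = 0
Roots: r = 1 ± 5i (complex conjugates)
General solution: y = e^x(C₁cos(5x) + C₂sin(5x))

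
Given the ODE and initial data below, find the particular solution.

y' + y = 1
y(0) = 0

General solution: y = 1 + Ce^(-x)
Applying y(0) = 0: C = 0 - 1 = -1
Particular solution: y = 1 - e^(-x)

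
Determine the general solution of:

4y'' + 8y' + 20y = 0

Characteristic equation: 4r² + 8r + 20 = 0
Divide by 4: r² + 2r + 5 = 0
Roots: r = -1 ± 2i (complex conjugates)
General solution: y = e^(-x)(C₁cos(2x) + C₂sin(2x))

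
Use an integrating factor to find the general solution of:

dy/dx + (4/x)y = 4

Using integrating factor method:

General solution: y = (4/5)x + Cx^(-4)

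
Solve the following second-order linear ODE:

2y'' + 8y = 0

Characteristic equation: 2r² + 8 = 0
Divide by 2: r² + 4 = 0
Roots: r = ±2i (complex conjugates)
General solution: y = C₁cos(2x) + C₂sin(2x)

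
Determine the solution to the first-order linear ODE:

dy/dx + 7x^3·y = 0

Using integrating factor method:

General solution: y = Ce^(-7x^4/4)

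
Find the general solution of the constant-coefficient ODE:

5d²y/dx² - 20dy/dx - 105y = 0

Characteristic equation: 5r² - 20r - 105 = 0
Divide by 5: r² - 4r - 21 = 0
Roots: r = 7, -3 (distinct real)
General solution: y = C₁e^(7x) + C₂e^(-3x)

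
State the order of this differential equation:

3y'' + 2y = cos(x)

The order is 2 (highest derivative is of order 2).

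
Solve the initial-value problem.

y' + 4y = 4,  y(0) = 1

General solution: y = 1 + Ce^(-4x)
Applying y(0) = 1: C = 1 - 1 = 0
Particular solution: y = 1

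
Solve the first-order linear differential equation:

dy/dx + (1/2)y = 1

Using integrating factor method:

General solution: y = 2 + Ce^(-x/2)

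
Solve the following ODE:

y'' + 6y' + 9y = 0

Characteristic equation: r² + 6r + 9 = 0
Factored: (r + 3)² = 0
Repeated root: r = -3
General solution: y = (C₁ + C₂x)e^(-3x)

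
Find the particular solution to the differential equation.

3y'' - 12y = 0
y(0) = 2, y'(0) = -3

General solution: y = C₁e^(2x) + C₂e^(-2x)
Applying ICs: C₁ = 1/4, C₂ = 7/4
Particular solution: y = (1/4)e^(2x) + (7/4)e^(-2x)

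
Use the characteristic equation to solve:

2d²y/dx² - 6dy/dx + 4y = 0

Characteristic equation: 2r² - 6r + 4 = 0
Divide by 2: r² - 3r + 2 = 0
Roots: r = 2, 1 (distinct real)
General solution: y = C₁e^(2x) + C₂e^x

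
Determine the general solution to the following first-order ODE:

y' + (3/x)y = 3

Using integrating factor method:

General solution: y = (3/4)x + Cx^(-3)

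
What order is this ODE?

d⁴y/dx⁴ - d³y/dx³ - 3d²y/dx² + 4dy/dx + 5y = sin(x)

The order is 4 (highest derivative is of order 4).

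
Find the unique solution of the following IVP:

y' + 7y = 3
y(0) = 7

General solution: y = 3/7 + Ce^(-7x)
Applying y(0) = 7: C = 7 - 3/7 = 46/7
Particular solution: y = 3/7 + (46/7)e^(-7x)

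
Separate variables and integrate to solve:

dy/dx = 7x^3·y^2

Separating variables and integrating:
-1/y = 7x^4/4 + C

General solution: y^-1 = (-7/4)x^4 + C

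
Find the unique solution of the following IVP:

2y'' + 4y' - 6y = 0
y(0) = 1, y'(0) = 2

General solution: y = C₁e^x + C₂e^(-3x)
Applying ICs: C₁ = 5/4, C₂ = -1/4
Particular solution: y = (5/4)e^x - (1/4)e^(-3x)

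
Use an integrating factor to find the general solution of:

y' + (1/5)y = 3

Using integrating factor method:

General solution: y = 15 + Ce^(-x/5)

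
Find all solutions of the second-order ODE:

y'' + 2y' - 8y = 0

Characteristic equation: r² + 2r - 8 = 0
Roots: r = 2, -4 (distinct real)
General solution: y = C₁e^(2x) + C₂e^(-4x)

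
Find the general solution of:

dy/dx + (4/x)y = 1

Using integrating factor method:

General solution: y = (1/5)x + Cx^(-4)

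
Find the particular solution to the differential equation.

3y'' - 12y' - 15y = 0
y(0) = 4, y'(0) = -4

General solution: y = C₁e^(5x) + C₂e^(-x)
Applying ICs: C₁ = 0, C₂ = 4
Particular solution: y = 4e^(-x)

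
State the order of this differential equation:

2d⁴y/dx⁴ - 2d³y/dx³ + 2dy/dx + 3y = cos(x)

The order is 4 (highest derivative is of order 4).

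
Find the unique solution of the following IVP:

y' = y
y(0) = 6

General solution: y = Ce^x
Applying IC y(0) = 6:
Particular solution: y = 6e^x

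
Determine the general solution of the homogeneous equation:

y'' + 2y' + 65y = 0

Characteristic equation: r² + 2r + 65 = 0
Roots: r = -1 ± 8i (complex conjugates)
General solution: y = e^(-x)(C₁cos(8x) + C₂sin(8x))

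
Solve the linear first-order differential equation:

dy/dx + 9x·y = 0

Using integrating factor method:

General solution: y = Ce^(-9x^2/2)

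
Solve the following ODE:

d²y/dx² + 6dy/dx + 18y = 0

Characteristic equation: r² + 6r + 18 = 0
Roots: r = -3 ± 3i (complex conjugates)
General solution: y = e^(-3x)(C₁cos(3x) + C₂sin(3x))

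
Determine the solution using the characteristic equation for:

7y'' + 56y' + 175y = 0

Characteristic equation: 7r² + 56r + 175 = 0
Divide by 7: r² + 8r + 25 = 0
Roots: r = -4 ± 3i (complex conjugates)
General solution: y = e^(-4x)(C₁cos(3x) + C₂sin(3x))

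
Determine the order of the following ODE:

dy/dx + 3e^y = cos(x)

The order is 1 (highest derivative is of order 1).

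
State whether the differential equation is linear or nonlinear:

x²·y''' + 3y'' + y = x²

Linear (y and its derivatives appear to the first power only, no products of y terms)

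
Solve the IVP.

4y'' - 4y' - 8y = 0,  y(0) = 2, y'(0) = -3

General solution: y = C₁e^(2x) + C₂e^(-x)
Applying ICs: C₁ = -1/3, C₂ = 7/3
Particular solution: y = -(1/3)e^(2x) + (7/3)e^(-x)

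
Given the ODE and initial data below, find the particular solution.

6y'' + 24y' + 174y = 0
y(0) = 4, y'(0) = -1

General solution: y = e^(-2x)(C₁cos(5x) + C₂sin(5x))
Complex roots r = -2 ± 5i
Applying ICs: C₁ = 4, C₂ = 7/5
Particular solution: y = e^(-2x)(4cos(5x) + (7/5)sin(5x))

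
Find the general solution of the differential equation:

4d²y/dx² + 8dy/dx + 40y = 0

Characteristic equation: 4r² + 8r + 40 = 0
Divide by 4: r² + 2r + 10 = 0
Roots: r = -1 ± 3i (complex conjugates)
General solution: y = e^(-x)(C₁cos(3x) + C₂sin(3x))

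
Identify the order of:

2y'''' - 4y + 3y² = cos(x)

The order is 4 (highest derivative is of order 4).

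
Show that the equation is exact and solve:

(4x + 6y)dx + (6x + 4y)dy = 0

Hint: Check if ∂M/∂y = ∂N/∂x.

Verify exactness: ∂M/∂y = ∂N/∂x ✓
Find F(x,y) such that ∂F/∂x = M, ∂F/∂y = N
Solution: 2x² + 6xy + 2y² = C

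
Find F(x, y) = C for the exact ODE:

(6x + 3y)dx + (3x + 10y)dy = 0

Verify exactness: ∂M/∂y = ∂N/∂x ✓
Find F(x,y) such that ∂F/∂x = M, ∂F/∂y = N
Solution: 3x² + 3xy + 5y² = C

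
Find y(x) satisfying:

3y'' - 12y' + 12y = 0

Characteristic equation: 3r² - 12r + 12 = 0
Divide by 3: r² - 4r + 4 = 0
Factored: (r - 2)² = 0
Repeated root: r = 2
General solution: y = (C₁ + C₂x)e^(2x)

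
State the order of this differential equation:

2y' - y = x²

The order is 1 (highest derivative is of order 1).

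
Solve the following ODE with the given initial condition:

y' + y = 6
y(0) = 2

General solution: y = 6 + Ce^(-x)
Applying y(0) = 2: C = 2 - 6 = -4
Particular solution: y = 6 - 4e^(-x)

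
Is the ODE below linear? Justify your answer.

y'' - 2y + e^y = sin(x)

No. Nonlinear (e^y is nonlinear in y)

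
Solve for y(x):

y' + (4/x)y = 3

Using integrating factor method:

General solution: y = (3/5)x + Cx^(-4)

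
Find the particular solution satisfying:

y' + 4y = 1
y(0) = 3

General solution: y = 1/4 + Ce^(-4x)
Applying y(0) = 3: C = 3 - 1/4 = 11/4
Particular solution: y = 1/4 + (11/4)e^(-4x)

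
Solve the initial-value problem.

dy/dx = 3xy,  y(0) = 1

General solution: y = Ce^(3x²/2)
Applying IC y(0) = 1:
Particular solution: y = e^(3x²/2)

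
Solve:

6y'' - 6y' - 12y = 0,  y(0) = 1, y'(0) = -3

General solution: y = C₁e^(2x) + C₂e^(-x)
Applying ICs: C₁ = -2/3, C₂ = 5/3
Particular solution: y = -(2/3)e^(2x) + (5/3)e^(-x)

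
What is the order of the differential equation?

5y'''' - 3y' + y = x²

The order is 4 (highest derivative is of order 4).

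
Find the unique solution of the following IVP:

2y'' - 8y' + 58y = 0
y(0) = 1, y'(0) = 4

General solution: y = e^(2x)(C₁cos(5x) + C₂sin(5x))
Complex roots r = 2 ± 5i
Applying ICs: C₁ = 1, C₂ = 2/5
Particular solution: y = e^(2x)(cos(5x) + (2/5)sin(5x))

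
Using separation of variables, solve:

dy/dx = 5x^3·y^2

Separating variables and integrating:
-1/y = 5x^4/4 + C

General solution: y^-1 = (-5/4)x^4 + C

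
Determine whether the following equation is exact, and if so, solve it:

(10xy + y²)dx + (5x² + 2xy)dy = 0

Verify exactness: ∂M/∂y = ∂N/∂x ✓
Find F(x,y) such that ∂F/∂x = M, ∂F/∂y = N
Solution: 5x²y + xy² = C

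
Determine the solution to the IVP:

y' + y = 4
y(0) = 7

General solution: y = 4 + Ce^(-x)
Applying y(0) = 7: C = 7 - 4 = 3
Particular solution: y = 4 + 3e^(-x)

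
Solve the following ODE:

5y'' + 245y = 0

Characteristic equation: 5r² + 245 = 0
Divide by 5: r² + 49 = 0
Roots: r = ±7i (complex conjugates)
General solution: y = C₁cos(7x) + C₂sin(7x)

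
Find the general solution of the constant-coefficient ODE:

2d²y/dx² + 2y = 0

Characteristic equation: 2r² + 2 = 0
Divide by 2: r² + 1 = 0
Roots: r = ±i (complex conjugates)
General solution: y = C₁cos(x) + C₂sin(x)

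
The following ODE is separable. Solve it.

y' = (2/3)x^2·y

Separating variables and integrating:
ln|y| = 2x^3/9 + C

General solution: y = Ce^(2x^3/9)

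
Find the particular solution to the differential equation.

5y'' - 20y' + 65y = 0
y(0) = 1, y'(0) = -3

General solution: y = e^(2x)(C₁cos(3x) + C₂sin(3x))
Complex roots r = 2 ± 3i
Applying ICs: C₁ = 1, C₂ = -5/3
Particular solution: y = e^(2x)(cos(3x) - (5/3)sin(3x))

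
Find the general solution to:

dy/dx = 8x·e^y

Separating variables and integrating:
-e^(-y) = 4x² + C

General solution: y = -ln(C - 4x²)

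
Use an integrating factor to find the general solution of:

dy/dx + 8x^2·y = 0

Using integrating factor method:

General solution: y = Ce^(-8x^3/3)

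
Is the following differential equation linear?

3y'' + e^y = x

No. Nonlinear (e^y is nonlinear in y)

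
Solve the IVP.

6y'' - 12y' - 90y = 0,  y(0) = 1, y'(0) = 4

General solution: y = C₁e^(5x) + C₂e^(-3x)
Applying ICs: C₁ = 7/8, C₂ = 1/8
Particular solution: y = (7/8)e^(5x) + (1/8)e^(-3x)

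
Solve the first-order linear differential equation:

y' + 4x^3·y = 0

Using integrating factor method:

General solution: y = Ce^(-x^4)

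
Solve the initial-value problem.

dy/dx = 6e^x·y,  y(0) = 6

General solution: y = Ce^(6e^x)
Applying IC y(0) = 6:
Particular solution: y = 6e^(6(e^x - 1))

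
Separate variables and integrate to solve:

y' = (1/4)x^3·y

Separating variables and integrating:
ln|y| = x^4/16 + C

General solution: y = Ce^(x^4/16)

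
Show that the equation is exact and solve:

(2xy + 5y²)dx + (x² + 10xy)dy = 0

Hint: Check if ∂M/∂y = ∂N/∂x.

Verify exactness: ∂M/∂y = ∂N/∂x ✓
Find F(x,y) such that ∂F/∂x = M, ∂F/∂y = N
Solution: x²y + 5xy² = C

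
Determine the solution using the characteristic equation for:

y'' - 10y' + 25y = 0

Characteristic equation: r² - 10r + 25 = 0
Factored: (r - 5)² = 0
Repeated root: r = 5
General solution: y = (C₁ + C₂x)e^(5x)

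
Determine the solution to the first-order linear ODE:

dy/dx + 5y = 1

Using integrating factor method:

General solution: y = 1/5 + Ce^(-5x)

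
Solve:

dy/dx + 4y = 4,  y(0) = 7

General solution: y = 1 + Ce^(-4x)
Applying y(0) = 7: C = 7 - 1 = 6
Particular solution: y = 1 + 6e^(-4x)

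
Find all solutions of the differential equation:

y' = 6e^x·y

Separating variables and integrating:
ln|y| = 6e^x + C

General solution: y = Ce^(6e^x)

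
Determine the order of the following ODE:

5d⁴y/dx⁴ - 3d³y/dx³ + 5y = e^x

The order is 4 (highest derivative is of order 4).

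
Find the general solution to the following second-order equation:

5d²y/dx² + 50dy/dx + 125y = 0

Characteristic equation: 5r² + 50r + 125 = 0
Divide by 5: r² + 10r + 25 = 0
Factored: (r + 5)² = 0
Repeated root: r = -5
General solution: y = (C₁ + C₂x)e^(-5x)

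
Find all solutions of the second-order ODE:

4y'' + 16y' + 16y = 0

Characteristic equation: 4r² + 16r + 16 = 0
Divide by 4: r² + 4r + 4 = 0
Factored: (r + 2)² = 0
Repeated root: r = -2
General solution: y = (C₁ + C₂x)e^(-2x)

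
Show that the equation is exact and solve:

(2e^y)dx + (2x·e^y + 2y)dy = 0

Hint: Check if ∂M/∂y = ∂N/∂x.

Verify exactness: ∂M/∂y = ∂N/∂x ✓
Find F(x,y) such that ∂F/∂x = M, ∂F/∂y = N
Solution: 2x·e^y + y² = C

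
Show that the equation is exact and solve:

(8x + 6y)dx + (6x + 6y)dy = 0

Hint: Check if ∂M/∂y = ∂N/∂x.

Verify exactness: ∂M/∂y = ∂N/∂x ✓
Find F(x,y) such that ∂F/∂x = M, ∂F/∂y = N
Solution: 4x² + 6xy + 3y² = C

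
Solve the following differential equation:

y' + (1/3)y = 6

Using integrating factor method:

General solution: y = 18 + Ce^(-x/3)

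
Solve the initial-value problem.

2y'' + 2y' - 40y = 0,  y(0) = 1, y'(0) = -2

General solution: y = C₁e^(4x) + C₂e^(-5x)
Applying ICs: C₁ = 1/3, C₂ = 2/3
Particular solution: y = (1/3)e^(4x) + (2/3)e^(-5x)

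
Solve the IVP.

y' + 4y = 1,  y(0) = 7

General solution: y = 1/4 + Ce^(-4x)
Applying y(0) = 7: C = 7 - 1/4 = 27/4
Particular solution: y = 1/4 + (27/4)e^(-4x)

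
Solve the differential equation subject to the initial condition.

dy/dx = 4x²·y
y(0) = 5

General solution: y = Ce^(4x³/3)
Applying IC y(0) = 5:
Particular solution: y = 5e^(4x³/3)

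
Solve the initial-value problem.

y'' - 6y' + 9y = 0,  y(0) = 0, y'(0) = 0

General solution: y = (C₁ + C₂x)e^(3x)
Repeated root r = 3
Applying ICs: C₁ = 0, C₂ = 0
Particular solution: y = 0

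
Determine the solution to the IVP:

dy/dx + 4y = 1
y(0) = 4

General solution: y = 1/4 + Ce^(-4x)
Applying y(0) = 4: C = 4 - 1/4 = 15/4
Particular solution: y = 1/4 + (15/4)e^(-4x)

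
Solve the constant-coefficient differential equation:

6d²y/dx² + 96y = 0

Characteristic equation: 6r² + 96 = 0
Divide by 6: r² + 16 = 0
Roots: r = ±4i (complex conjugates)
General solution: y = C₁cos(4x) + C₂sin(4x)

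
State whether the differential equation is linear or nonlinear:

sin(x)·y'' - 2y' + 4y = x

Linear (y and its derivatives appear to the first power only, no products of y terms)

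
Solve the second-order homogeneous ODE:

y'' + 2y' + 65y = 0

Characteristic equation: r² + 2r + 65 = 0
Roots: r = -1 ± 8i (complex conjugates)
General solution: y = e^(-x)(C₁cos(8x) + C₂sin(8x))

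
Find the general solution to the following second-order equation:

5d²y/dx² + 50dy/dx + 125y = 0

Characteristic equation: 5r² + 50r + 125 = 0
Divide by 5: r² + 10r + 25 = 0
Factored: (r + 5)² = 0
Repeated root: r = -5
General solution: y = (C₁ + C₂x)e^(-5x)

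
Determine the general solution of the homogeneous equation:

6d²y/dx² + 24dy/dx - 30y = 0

Characteristic equation: 6r² + 24r - 30 = 0
Divide by 6: r² + 4r - 5 = 0
Roots: r = 1, -5 (distinct real)
General solution: y = C₁e^x + C₂e^(-5x)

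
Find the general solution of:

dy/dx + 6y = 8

Using integrating factor method:

General solution: y = 4/3 + Ce^(-6x)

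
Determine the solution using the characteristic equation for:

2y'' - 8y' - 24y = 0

Characteristic equation: 2r² - 8r - 24 = 0
Divide by 2: r² - 4r - 12 = 0
Roots: r = 6, -2 (distinct real)
General solution: y = C₁e^(6x) + C₂e^(-2x)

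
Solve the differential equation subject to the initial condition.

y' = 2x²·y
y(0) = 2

General solution: y = Ce^(2x³/3)
Applying IC y(0) = 2:
Particular solution: y = 2e^(2x³/3)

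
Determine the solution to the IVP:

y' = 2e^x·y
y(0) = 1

General solution: y = Ce^(2e^x)
Applying IC y(0) = 1:
Particular solution: y = e^(2(e^x - 1))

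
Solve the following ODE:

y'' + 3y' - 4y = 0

Characteristic equation: r² + 3r - 4 = 0
Roots: r = 1, -4 (distinct real)
General solution: y = C₁e^x + C₂e^(-4x)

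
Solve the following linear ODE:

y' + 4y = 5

Using integrating factor method:

General solution: y = 5/4 + Ce^(-4x)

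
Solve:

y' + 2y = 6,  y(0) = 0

General solution: y = 3 + Ce^(-2x)
Applying y(0) = 0: C = 0 - 3 = -3
Particular solution: y = 3 - 3e^(-2x)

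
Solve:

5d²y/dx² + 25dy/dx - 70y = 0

Characteristic equation: 5r² + 25r - 70 = 0
Divide by 5: r² + 5r - 14 = 0
Roots: r = 2, -7 (distinct real)
General solution: y = C₁e^(2x) + C₂e^(-7x)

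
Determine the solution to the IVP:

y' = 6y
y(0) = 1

General solution: y = Ce^(6x)
Applying IC y(0) = 1:
Particular solution: y = e^(6x)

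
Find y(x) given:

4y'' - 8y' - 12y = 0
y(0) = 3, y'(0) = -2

General solution: y = C₁e^(3x) + C₂e^(-x)
Applying ICs: C₁ = 1/4, C₂ = 11/4
Particular solution: y = (1/4)e^(3x) + (11/4)e^(-x)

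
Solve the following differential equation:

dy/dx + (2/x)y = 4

Using integrating factor method:

General solution: y = (4/3)x + Cx^(-2)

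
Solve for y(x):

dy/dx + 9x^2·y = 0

Using integrating factor method:

General solution: y = Ce^(-3x^3)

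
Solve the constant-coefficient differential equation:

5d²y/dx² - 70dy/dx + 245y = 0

Characteristic equation: 5r² - 70r + 245 = 0
Divide by 5: r² - 14r + 49 = 0
Factored: (r - 7)² = 0
Repeated root: r = 7
General solution: y = (C₁ + C₂x)e^(7x)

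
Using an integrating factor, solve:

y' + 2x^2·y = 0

Using integrating factor method:

General solution: y = Ce^(-2x^3/3)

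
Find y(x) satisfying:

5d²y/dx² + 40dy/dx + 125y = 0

Characteristic equation: 5r² + 40r + 125 = 0
Divide by 5: r² + 8r + 25 = 0
Roots: r = -4 ± 3i (complex conjugates)
General solution: y = e^(-4x)(C₁cos(3x) + C₂sin(3x))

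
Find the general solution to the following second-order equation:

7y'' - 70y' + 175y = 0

Characteristic equation: 7r² - 70r + 175 = 0
Divide by 7: r² - 10r + 25 = 0
Factored: (r - 5)² = 0
Repeated root: r = 5
General solution: y = (C₁ + C₂x)e^(5x)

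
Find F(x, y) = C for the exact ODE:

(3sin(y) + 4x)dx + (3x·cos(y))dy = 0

Verify exactness: ∂M/∂y = ∂N/∂x ✓
Find F(x,y) such that ∂F/∂x = M, ∂F/∂y = N
Solution: 3x·sin(y) + 2x² = C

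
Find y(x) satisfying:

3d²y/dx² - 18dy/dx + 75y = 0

Characteristic equation: 3r² - 18r + 75 = 0
Divide by 3: r² - 6r + 25 = 0
Roots: r = 3 ± 4i (complex conjugates)
General solution: y = e^(3x)(C₁cos(4x) + C₂sin(4x))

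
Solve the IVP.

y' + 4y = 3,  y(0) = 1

General solution: y = 3/4 + Ce^(-4x)
Applying y(0) = 1: C = 1 - 3/4 = 1/4
Particular solution: y = 3/4 + (1/4)e^(-4x)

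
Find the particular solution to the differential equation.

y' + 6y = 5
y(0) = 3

General solution: y = 5/6 + Ce^(-6x)
Applying y(0) = 3: C = 3 - 5/6 = 13/6
Particular solution: y = 5/6 + (13/6)e^(-6x)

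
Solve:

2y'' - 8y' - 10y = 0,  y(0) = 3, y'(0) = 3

General solution: y = C₁e^(5x) + C₂e^(-x)
Applying ICs: C₁ = 1, C₂ = 2
Particular solution: y = e^(5x) + 2e^(-x)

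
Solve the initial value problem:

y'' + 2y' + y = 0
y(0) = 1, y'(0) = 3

General solution: y = (C₁ + C₂x)e^(-x)
Repeated root r = -1
Applying ICs: C₁ = 1, C₂ = 4
Particular solution: y = (1 + 4x)e^(-x)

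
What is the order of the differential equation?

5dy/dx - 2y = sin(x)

The order is 1 (highest derivative is of order 1).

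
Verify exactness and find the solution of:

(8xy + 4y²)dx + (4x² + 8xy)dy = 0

Verify exactness: ∂M/∂y = ∂N/∂x ✓
Find F(x,y) such that ∂F/∂x = M, ∂F/∂y = N
Solution: 4x²y + 4xy² = C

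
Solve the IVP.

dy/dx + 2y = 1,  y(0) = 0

General solution: y = 1/2 + Ce^(-2x)
Applying y(0) = 0: C = 0 - 1/2 = -1/2
Particular solution: y = 1/2 - (1/2)e^(-2x)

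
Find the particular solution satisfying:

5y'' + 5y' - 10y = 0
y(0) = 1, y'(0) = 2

General solution: y = C₁e^x + C₂e^(-2x)
Applying ICs: C₁ = 4/3, C₂ = -1/3
Particular solution: y = (4/3)e^x - (1/3)e^(-2x)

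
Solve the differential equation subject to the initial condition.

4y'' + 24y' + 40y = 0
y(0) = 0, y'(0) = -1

General solution: y = e^(-3x)(C₁cos(x) + C₂sin(x))
Complex roots r = -3 ± i
Applying ICs: C₁ = 0, C₂ = -1
Particular solution: y = e^(-3x)(-sin(x))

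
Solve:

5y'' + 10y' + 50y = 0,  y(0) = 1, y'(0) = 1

General solution: y = e^(-x)(C₁cos(3x) + C₂sin(3x))
Complex roots r = -1 ± 3i
Applying ICs: C₁ = 1, C₂ = 2/3
Particular solution: y = e^(-x)(cos(3x) + (2/3)sin(3x))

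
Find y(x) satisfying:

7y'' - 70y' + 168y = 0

Characteristic equation: 7r² - 70r + 168 = 0
Divide by 7: r² - 10r + 24 = 0
Roots: r = 4, 6 (distinct real)
General solution: y = C₁e^(4x) + C₂e^(6x)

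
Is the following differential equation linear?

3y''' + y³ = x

No. Nonlinear (y³ term)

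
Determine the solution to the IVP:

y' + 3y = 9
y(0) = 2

General solution: y = 3 + Ce^(-3x)
Applying y(0) = 2: C = 2 - 3 = -1
Particular solution: y = 3 - e^(-3x)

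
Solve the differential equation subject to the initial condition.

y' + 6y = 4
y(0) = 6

General solution: y = 2/3 + Ce^(-6x)
Applying y(0) = 6: C = 6 - 2/3 = 16/3
Particular solution: y = 2/3 + (16/3)e^(-6x)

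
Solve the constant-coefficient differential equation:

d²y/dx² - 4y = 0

Characteristic equation: r² - 4 = 0
Roots: r = 2, -2 (distinct real)
General solution: y = C₁e^(2x) + C₂e^(-2x)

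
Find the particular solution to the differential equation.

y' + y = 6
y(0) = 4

General solution: y = 6 + Ce^(-x)
Applying y(0) = 4: C = 4 - 6 = -2
Particular solution: y = 6 - 2e^(-x)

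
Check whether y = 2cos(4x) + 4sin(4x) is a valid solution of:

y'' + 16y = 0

Verification:
y'' = -32cos(4x) - 64sin(4x)
y'' + 16y = 0 ✓

Yes, it is a solution.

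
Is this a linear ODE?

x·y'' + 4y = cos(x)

Yes. Linear (y and its derivatives appear to the first power only, no products of y terms)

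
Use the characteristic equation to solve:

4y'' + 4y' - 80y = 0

Characteristic equation: 4r² + 4r - 80 = 0
Divide by 4: r² + r - 20 = 0
Roots: r = 4, -5 (distinct real)
General solution: y = C₁e^(4x) + C₂e^(-5x)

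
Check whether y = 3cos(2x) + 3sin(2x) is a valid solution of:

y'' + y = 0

Verification:
y'' = -12cos(2x) - 12sin(2x)
y'' + y ≠ 0 (frequency mismatch: got 4 instead of 1)

No, it is not a solution.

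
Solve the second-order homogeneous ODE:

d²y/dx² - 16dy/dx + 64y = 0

Characteristic equation: r² - 16r + 64 = 0
Factored: (r - 8)² = 0
Repeated root: r = 8
General solution: y = (C₁ + C₂x)e^(8x)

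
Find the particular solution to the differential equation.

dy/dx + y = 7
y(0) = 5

General solution: y = 7 + Ce^(-x)
Applying y(0) = 5: C = 5 - 7 = -2
Particular solution: y = 7 - 2e^(-x)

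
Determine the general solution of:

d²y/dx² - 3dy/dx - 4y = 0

Characteristic equation: r² - 3r - 4 = 0
Roots: r = 4, -1 (distinct real)
General solution: y = C₁e^(4x) + C₂e^(-x)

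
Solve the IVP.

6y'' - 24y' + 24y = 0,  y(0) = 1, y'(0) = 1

General solution: y = (C₁ + C₂x)e^(2x)
Repeated root r = 2
Applying ICs: C₁ = 1, C₂ = -1
Particular solution: y = (1 - x)e^(2x)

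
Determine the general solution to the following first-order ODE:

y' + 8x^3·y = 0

Using integrating factor method:

General solution: y = Ce^(-2x^4)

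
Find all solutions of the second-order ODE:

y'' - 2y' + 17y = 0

Characteristic equation: r² - 2r + 17 = 0
Roots: r = 1 ± 4i (complex conjugates)
General solution: y = e^x(C₁cos(4x) + C₂sin(4x))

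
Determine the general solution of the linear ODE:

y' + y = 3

Using integrating factor method:

General solution: y = 3 + Ce^(-x)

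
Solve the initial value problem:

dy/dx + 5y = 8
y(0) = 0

General solution: y = 8/5 + Ce^(-5x)
Applying y(0) = 0: C = 0 - 8/5 = -8/5
Particular solution: y = 8/5 - (8/5)e^(-5x)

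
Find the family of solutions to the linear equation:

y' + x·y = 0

Using integrating factor method:

General solution: y = Ce^(-x^2/2)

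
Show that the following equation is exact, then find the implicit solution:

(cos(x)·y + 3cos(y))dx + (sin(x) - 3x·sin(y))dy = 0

Verify exactness: ∂M/∂y = ∂N/∂x ✓
Find F(x,y) such that ∂F/∂x = M, ∂F/∂y = N
Solution: sin(x)·y + 3x·cos(y) = C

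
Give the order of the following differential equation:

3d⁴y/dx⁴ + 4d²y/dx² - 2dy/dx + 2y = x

The order is 4 (highest derivative is of order 4).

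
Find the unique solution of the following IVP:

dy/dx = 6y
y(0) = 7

General solution: y = Ce^(6x)
Applying IC y(0) = 7:
Particular solution: y = 7e^(6x)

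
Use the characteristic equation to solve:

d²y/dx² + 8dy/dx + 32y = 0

Characteristic equation: r² + 8r + 32 = 0
Roots: r = -4 ± 4i (complex conjugates)
General solution: y = e^(-4x)(C₁cos(4x) + C₂sin(4x))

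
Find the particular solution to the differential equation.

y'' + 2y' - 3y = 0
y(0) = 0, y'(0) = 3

General solution: y = C₁e^x + C₂e^(-3x)
Applying ICs: C₁ = 3/4, C₂ = -3/4
Particular solution: y = (3/4)e^x - (3/4)e^(-3x)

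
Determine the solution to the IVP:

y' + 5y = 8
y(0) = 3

General solution: y = 8/5 + Ce^(-5x)
Applying y(0) = 3: C = 3 - 8/5 = 7/5
Particular solution: y = 8/5 + (7/5)e^(-5x)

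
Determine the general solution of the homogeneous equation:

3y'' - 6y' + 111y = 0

Characteristic equation: 3r² - 6r + 111 = 0
Divide by 3: r² - 2r + 37 = 0
Roots: r = 1 ± 6i (complex conjugates)
General solution: y = e^x(C₁cos(6x) + C₂sin(6x))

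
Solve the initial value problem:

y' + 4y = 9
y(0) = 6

General solution: y = 9/4 + Ce^(-4x)
Applying y(0) = 6: C = 6 - 9/4 = 15/4
Particular solution: y = 9/4 + (15/4)e^(-4x)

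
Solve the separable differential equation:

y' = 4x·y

Separating variables and integrating:
ln|y| = 2x^2 + C

General solution: y = Ce^(2x^2)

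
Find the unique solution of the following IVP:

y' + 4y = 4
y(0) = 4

General solution: y = 1 + Ce^(-4x)
Applying y(0) = 4: C = 4 - 1 = 3
Particular solution: y = 1 + 3e^(-4x)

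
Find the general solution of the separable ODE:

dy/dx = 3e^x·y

Separating variables and integrating:
ln|y| = 3e^x + C

General solution: y = Ce^(3e^x)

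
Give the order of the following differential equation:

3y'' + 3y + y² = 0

The order is 2 (highest derivative is of order 2).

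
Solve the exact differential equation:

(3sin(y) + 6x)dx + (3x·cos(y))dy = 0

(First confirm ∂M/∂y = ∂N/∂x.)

Verify exactness: ∂M/∂y = ∂N/∂x ✓
Find F(x,y) such that ∂F/∂x = M, ∂F/∂y = N
Solution: 3x·sin(y) + 3x² = C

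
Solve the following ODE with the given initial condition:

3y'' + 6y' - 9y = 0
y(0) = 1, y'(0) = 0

General solution: y = C₁e^x + C₂e^(-3x)
Applying ICs: C₁ = 3/4, C₂ = 1/4
Particular solution: y = (3/4)e^x + (1/4)e^(-3x)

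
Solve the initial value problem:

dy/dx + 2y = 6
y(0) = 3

General solution: y = 3 + Ce^(-2x)
Applying y(0) = 3: C = 3 - 3 = 0
Particular solution: y = 3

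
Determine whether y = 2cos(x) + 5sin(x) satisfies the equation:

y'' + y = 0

Verification:
y'' = -2cos(x) - 5sin(x)
y'' + y = 0 ✓

Yes, it is a solution.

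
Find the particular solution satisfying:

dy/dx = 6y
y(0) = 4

General solution: y = Ce^(6x)
Applying IC y(0) = 4:
Particular solution: y = 4e^(6x)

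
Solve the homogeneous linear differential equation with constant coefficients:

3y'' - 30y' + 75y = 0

Characteristic equation: 3r² - 30r + 75 = 0
Divide by 3: r² - 10r + 25 = 0
Factored: (r - 5)² = 0
Repeated root: r = 5
General solution: y = (C₁ + C₂x)e^(5x)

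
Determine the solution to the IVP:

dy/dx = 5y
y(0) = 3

General solution: y = Ce^(5x)
Applying IC y(0) = 3:
Particular solution: y = 3e^(5x)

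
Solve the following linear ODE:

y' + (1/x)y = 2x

Using integrating factor method:

General solution: y = (2/3)x^2 + C/x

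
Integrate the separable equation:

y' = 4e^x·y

Separating variables and integrating:
ln|y| = 4e^x + C

General solution: y = Ce^(4e^x)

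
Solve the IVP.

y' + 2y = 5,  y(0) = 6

General solution: y = 5/2 + Ce^(-2x)
Applying y(0) = 6: C = 6 - 5/2 = 7/2
Particular solution: y = 5/2 + (7/2)e^(-2x)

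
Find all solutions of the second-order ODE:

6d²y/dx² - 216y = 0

Characteristic equation: 6r² - 216 = 0
Divide by 6: r² - 36 = 0
Roots: r = 6, -6 (distinct real)
General solution: y = C₁e^(6x) + C₂e^(-6x)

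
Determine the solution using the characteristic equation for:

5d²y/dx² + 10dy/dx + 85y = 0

Characteristic equation: 5r² + 10r + 85 = 0
Divide by 5: r² + 2r + 17 = 0
Roots: r = -1 ± 4i (complex conjugates)
General solution: y = e^(-x)(C₁cos(4x) + C₂sin(4x))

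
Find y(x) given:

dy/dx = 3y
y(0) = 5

General solution: y = Ce^(3x)
Applying IC y(0) = 5:
Particular solution: y = 5e^(3x)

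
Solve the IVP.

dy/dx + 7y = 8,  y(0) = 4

General solution: y = 8/7 + Ce^(-7x)
Applying y(0) = 4: C = 4 - 8/7 = 20/7
Particular solution: y = 8/7 + (20/7)e^(-7x)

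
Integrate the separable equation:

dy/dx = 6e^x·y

Separating variables and integrating:
ln|y| = 6e^x + C

General solution: y = Ce^(6e^x)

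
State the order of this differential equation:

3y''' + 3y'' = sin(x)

The order is 3 (highest derivative is of order 3).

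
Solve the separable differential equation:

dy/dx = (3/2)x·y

Separating variables and integrating:
ln|y| = 3x^2/4 + C

General solution: y = Ce^(3x^2/4)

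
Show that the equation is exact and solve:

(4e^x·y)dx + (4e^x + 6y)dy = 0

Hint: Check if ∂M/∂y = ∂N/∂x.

Verify exactness: ∂M/∂y = ∂N/∂x ✓
Find F(x,y) such that ∂F/∂x = M, ∂F/∂y = N
Solution: 4e^x·y + 3y² = C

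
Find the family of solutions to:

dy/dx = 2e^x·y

Separating variables and integrating:
ln|y| = 2e^x + C

General solution: y = Ce^(2e^x)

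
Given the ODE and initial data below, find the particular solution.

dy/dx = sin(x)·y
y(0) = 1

General solution: y = Ce^(-cos(x))
Applying IC y(0) = 1:
Particular solution: y = e^(1-cos(x))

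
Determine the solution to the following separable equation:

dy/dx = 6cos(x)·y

Separating variables and integrating:
ln|y| = 6sin(x) + C

General solution: y = Ce^(6sin(x))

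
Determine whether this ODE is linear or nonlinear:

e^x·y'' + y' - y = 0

Linear (y and its derivatives appear to the first power only, no products of y terms)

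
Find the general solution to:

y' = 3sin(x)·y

Separating variables and integrating:
ln|y| = -3cos(x) + C

General solution: y = Ce^(-3cos(x))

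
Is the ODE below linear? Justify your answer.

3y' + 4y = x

Yes. Linear (y and its derivatives appear to the first power only, no products of y terms)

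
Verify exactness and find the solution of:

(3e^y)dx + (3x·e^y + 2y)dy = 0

Verify exactness: ∂M/∂y = ∂N/∂x ✓
Find F(x,y) such that ∂F/∂x = M, ∂F/∂y = N
Solution: 3x·e^y + y² = C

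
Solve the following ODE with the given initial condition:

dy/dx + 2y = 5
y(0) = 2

General solution: y = 5/2 + Ce^(-2x)
Applying y(0) = 2: C = 2 - 5/2 = -1/2
Particular solution: y = 5/2 - (1/2)e^(-2x)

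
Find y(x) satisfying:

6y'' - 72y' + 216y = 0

Characteristic equation: 6r² - 72r + 216 = 0
Divide by 6: r² - 12r + 36 = 0
Factored: (r - 6)² = 0
Repeated root: r = 6
General solution: y = (C₁ + C₂x)e^(6x)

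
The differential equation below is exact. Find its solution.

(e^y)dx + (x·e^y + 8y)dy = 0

Verify exactness: ∂M/∂y = ∂N/∂x ✓
Find F(x,y) such that ∂F/∂x = M, ∂F/∂y = N
Solution: x·e^y + 4y² = C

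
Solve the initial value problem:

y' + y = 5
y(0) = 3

General solution: y = 5 + Ce^(-x)
Applying y(0) = 3: C = 3 - 5 = -2
Particular solution: y = 5 - 2e^(-x)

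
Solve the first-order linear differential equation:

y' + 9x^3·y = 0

Using integrating factor method:

General solution: y = Ce^(-9x^4/4)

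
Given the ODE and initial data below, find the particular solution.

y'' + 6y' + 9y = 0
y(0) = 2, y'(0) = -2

General solution: y = (C₁ + C₂x)e^(-3x)
Repeated root r = -3
Applying ICs: C₁ = 2, C₂ = 4
Particular solution: y = (2 + 4x)e^(-3x)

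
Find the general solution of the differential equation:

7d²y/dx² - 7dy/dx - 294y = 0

Characteristic equation: 7r² - 7r - 294 = 0
Divide by 7: r² - r - 42 = 0
Roots: r = 7, -6 (distinct real)
General solution: y = C₁e^(7x) + C₂e^(-6x)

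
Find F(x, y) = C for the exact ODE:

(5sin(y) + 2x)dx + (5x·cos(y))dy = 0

Verify exactness: ∂M/∂y = ∂N/∂x ✓
Find F(x,y) such that ∂F/∂x = M, ∂F/∂y = N
Solution: 5x·sin(y) + x² = C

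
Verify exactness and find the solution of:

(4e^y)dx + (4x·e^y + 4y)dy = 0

Verify exactness: ∂M/∂y = ∂N/∂x ✓
Find F(x,y) such that ∂F/∂x = M, ∂F/∂y = N
Solution: 4x·e^y + 2y² = C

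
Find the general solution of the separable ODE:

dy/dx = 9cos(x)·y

Separating variables and integrating:
ln|y| = 9sin(x) + C

General solution: y = Ce^(9sin(x))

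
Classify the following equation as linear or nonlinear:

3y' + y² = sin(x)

Nonlinear (y² term)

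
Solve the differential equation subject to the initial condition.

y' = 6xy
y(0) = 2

General solution: y = Ce^(3x²)
Applying IC y(0) = 2:
Particular solution: y = 2e^(3x²)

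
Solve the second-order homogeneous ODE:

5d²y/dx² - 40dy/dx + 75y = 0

Characteristic equation: 5r² - 40r + 75 = 0
Divide by 5: r² - 8r + 15 = 0
Roots: r = 3, 5 (distinct real)
General solution: y = C₁e^(3x) + C₂e^(5x)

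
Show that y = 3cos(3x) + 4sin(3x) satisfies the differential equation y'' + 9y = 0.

Verification:
y'' = -27cos(3x) - 36sin(3x)
y'' + 9y = 0 ✓

Yes, it is a solution.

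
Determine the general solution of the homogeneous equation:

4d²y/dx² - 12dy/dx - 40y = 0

Characteristic equation: 4r² - 12r - 40 = 0
Divide by 4: r² - 3r - 10 = 0
Roots: r = 5, -2 (distinct real)
General solution: y = C₁e^(5x) + C₂e^(-2x)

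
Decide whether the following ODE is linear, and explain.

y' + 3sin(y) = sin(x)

Nonlinear (sin(y) is nonlinear in y)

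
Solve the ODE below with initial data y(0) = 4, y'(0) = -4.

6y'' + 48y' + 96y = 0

General solution: y = (C₁ + C₂x)e^(-4x)
Repeated root r = -4
Applying ICs: C₁ = 4, C₂ = 12
Particular solution: y = (4 + 12x)e^(-4x)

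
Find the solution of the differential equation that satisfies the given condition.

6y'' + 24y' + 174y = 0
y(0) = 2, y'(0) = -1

General solution: y = e^(-2x)(C₁cos(5x) + C₂sin(5x))
Complex roots r = -2 ± 5i
Applying ICs: C₁ = 2, C₂ = 3/5
Particular solution: y = e^(-2x)(2cos(5x) + (3/5)sin(5x))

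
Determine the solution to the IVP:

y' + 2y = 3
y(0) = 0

General solution: y = 3/2 + Ce^(-2x)
Applying y(0) = 0: C = 0 - 3/2 = -3/2
Particular solution: y = 3/2 - (3/2)e^(-2x)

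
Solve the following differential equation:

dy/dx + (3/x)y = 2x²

Using integrating factor method:

General solution: y = (1/3)x^3 + Cx^(-3)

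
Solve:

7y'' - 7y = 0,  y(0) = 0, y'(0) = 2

General solution: y = C₁e^x + C₂e^(-x)
Applying ICs: C₁ = 1, C₂ = -1
Particular solution: y = e^x - e^(-x)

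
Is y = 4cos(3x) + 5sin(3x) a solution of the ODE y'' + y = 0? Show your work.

Verification:
y'' = -36cos(3x) - 45sin(3x)
y'' + y ≠ 0 (frequency mismatch: got 9 instead of 1)

No, it is not a solution.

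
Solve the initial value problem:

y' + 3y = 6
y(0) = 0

General solution: y = 2 + Ce^(-3x)
Applying y(0) = 0: C = 0 - 2 = -2
Particular solution: y = 2 - 2e^(-3x)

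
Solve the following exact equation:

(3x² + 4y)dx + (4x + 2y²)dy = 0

Verify exactness: ∂M/∂y = ∂N/∂x ✓
Find F(x,y) such that ∂F/∂x = M, ∂F/∂y = N
Solution: x³ + 4xy + 2y³/3 = C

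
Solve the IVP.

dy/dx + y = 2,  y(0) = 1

General solution: y = 2 + Ce^(-x)
Applying y(0) = 1: C = 1 - 2 = -1
Particular solution: y = 2 - e^(-x)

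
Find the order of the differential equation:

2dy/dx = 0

The order is 1 (highest derivative is of order 1).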